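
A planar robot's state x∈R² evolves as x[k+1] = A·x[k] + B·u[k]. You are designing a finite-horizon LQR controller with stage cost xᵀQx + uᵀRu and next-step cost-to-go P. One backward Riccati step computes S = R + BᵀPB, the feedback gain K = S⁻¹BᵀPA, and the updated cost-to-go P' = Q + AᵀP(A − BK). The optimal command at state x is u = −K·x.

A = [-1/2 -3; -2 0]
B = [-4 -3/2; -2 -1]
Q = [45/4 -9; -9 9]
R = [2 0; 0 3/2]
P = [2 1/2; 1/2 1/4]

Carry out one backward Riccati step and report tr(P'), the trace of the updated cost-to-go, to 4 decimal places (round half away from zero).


21.5574

BᵀP = [-9.0000 -2.5000; -3.5000 -1.0000]
S = R + BᵀPB = [2 0; 0 3/2] + [41.0000 16.0000; 16.0000 6.2500] = [43.0000 16.0000; 16.0000 7.7500]
BᵀPA = [9.5000 27.0000; 3.7500 10.5000]
K = S⁻¹·BᵀPA = [0.1764 0.5340; 0.1197 0.2524]
A−BK = [0.3851 -0.4854; -1.5275 1.3204]
AᵀP(A−BK) = [0.3754 -0.0194; -0.0194 0.9320]
P' = Q + AᵀP(A−BK) = [11.6254 -9.0194; -9.0194 9.9320]
tr(P') = 21.5574


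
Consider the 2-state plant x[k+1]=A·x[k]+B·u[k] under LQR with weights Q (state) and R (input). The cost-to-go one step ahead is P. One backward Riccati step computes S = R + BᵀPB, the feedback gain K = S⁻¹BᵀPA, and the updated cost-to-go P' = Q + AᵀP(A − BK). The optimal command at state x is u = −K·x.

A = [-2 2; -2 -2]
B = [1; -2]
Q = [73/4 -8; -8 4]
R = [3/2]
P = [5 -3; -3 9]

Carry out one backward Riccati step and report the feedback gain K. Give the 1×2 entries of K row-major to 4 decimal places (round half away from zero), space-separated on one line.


BᵀP = [11.0000 -21.0000]
S = R + BᵀPB = [3/2] + [53.0000] = [54.5000]
BᵀPA = [20.0000 64.0000]
K = S⁻¹·BᵀPA = [0.3670 1.1743]
A−BK = [-2.3670 0.8257; -1.2661 0.3486]
AᵀP(A−BK) = [24.6606 -7.4862; -7.4862 4.8440]
P' = Q + AᵀP(A−BK) = [42.9106 -15.4862; -15.4862 8.8440]
tr(P') = 51.7546

0.3670 1.1743


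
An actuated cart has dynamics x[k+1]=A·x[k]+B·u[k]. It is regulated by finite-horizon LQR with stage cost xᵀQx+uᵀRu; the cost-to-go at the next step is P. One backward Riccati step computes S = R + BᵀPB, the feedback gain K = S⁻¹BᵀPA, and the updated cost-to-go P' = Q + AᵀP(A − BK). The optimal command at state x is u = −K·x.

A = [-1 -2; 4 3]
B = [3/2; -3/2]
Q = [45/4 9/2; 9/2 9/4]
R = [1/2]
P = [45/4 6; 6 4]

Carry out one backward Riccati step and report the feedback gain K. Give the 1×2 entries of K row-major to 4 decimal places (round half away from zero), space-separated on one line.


BᵀP = [7.8750 3.0000]
S = R + BᵀPB = [1/2] + [7.3125] = [7.8125]
BᵀPA = [4.1250 -6.7500]
K = S⁻¹·BᵀPA = [0.5280 -0.8640]
A−BK = [-1.7920 -0.7040; 4.7920 1.7040]
AᵀP(A−BK) = [25.0720 8.0640; 8.0640 3.1680]
P' = Q + AᵀP(A−BK) = [36.3220 12.5640; 12.5640 5.4180]
tr(P') = 41.7400

0.5280 -0.8640


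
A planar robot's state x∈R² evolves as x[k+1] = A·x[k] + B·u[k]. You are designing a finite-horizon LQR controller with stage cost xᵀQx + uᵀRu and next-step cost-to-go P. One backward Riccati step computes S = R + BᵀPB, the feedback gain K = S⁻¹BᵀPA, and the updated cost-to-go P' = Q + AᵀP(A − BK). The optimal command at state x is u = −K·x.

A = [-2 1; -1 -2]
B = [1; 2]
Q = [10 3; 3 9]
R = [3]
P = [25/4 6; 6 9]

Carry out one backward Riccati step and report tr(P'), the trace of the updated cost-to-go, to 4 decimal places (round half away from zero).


BᵀP = [18.2500 24.0000]
S = R + BᵀPB = [3] + [66.2500] = [69.2500]
BᵀPA = [-60.5000 -29.7500]
K = S⁻¹·BᵀPA = [-0.8736 -0.4296]
A−BK = [-1.1264 1.4296; 0.7473 -1.1408]
AᵀP(A−BK) = [5.1444 -2.4910; -2.4910 5.4693]
P' = Q + AᵀP(A−BK) = [15.1444 0.5090; 0.5090 14.4693]
tr(P') = 29.6137

29.6137


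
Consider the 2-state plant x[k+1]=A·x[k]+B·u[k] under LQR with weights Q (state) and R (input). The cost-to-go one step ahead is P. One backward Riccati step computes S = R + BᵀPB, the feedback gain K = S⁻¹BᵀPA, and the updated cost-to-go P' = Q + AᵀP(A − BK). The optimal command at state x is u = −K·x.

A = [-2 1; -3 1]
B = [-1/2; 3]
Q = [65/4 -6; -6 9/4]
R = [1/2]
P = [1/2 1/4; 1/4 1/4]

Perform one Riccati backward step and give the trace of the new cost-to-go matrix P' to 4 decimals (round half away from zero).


BᵀP = [0.5000 0.6250]
S = R + BᵀPB = [1/2] + [1.6250] = [2.1250]
BᵀPA = [-2.8750 1.1250]
K = S⁻¹·BᵀPA = [-1.3529 0.5294]
A−BK = [-2.6765 1.2647; 1.0588 -0.5882]
AᵀP(A−BK) = [3.3603 -1.4779; -1.4779 0.6544]
P' = Q + AᵀP(A−BK) = [19.6103 -7.4779; -7.4779 2.9044]
tr(P') = 22.5147

22.5147


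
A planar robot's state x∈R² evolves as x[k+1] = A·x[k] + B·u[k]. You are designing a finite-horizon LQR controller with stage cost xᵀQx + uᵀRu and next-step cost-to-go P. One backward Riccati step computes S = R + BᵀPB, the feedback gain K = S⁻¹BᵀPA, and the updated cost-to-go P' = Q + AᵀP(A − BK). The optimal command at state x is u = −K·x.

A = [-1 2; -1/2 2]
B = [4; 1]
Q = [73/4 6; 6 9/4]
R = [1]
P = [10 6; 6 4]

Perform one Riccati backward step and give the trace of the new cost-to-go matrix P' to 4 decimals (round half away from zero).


BᵀP = [46.0000 28.0000]
S = R + BᵀPB = [1] + [212.0000] = [213.0000]
BᵀPA = [-60.0000 148.0000]
K = S⁻¹·BᵀPA = [-0.2817 0.6948]
A−BK = [0.1268 -0.7793; -0.2183 1.3052]
AᵀP(A−BK) = [0.0986 -0.3099; -0.3099 1.1643]
P' = Q + AᵀP(A−BK) = [18.3486 5.6901; 5.6901 3.4143]
tr(P') = 21.7629

21.7629


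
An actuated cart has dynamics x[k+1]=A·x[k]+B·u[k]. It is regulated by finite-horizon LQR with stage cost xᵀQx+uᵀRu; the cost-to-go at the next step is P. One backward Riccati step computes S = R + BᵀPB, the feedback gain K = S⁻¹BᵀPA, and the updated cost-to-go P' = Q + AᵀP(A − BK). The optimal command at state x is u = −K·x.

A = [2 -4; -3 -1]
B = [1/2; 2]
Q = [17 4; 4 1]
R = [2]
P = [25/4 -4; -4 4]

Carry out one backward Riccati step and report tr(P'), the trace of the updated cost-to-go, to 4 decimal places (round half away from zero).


116.6378

BᵀP = [-4.8750 6.0000]
S = R + BᵀPB = [2] + [9.5625] = [11.5625]
BᵀPA = [-27.7500 13.5000]
K = S⁻¹·BᵀPA = [-2.4000 1.1676]
A−BK = [3.2000 -4.5838; 1.8000 -3.3351]
AᵀP(A−BK) = [42.4000 -45.6000; -45.6000 56.2378]
P' = Q + AᵀP(A−BK) = [59.4000 -41.6000; -41.6000 57.2378]
tr(P') = 116.6378


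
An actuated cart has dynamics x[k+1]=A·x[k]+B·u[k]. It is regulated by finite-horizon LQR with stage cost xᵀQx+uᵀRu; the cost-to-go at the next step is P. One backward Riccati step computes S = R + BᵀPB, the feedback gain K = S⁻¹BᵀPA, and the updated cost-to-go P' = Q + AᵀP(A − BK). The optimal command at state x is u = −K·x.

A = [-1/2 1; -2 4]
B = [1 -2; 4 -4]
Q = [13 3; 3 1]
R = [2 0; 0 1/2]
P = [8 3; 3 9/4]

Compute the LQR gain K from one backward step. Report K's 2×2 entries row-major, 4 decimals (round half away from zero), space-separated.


BᵀP = [20.0000 12.0000; -28.0000 -15.0000]
S = R + BᵀPB = [2 0; 0 1/2] + [68.0000 -88.0000; -88.0000 116.0000] = [70.0000 -88.0000; -88.0000 116.5000]
BᵀPA = [-34.0000 68.0000; 44.0000 -88.0000]
K = S⁻¹·BᵀPA = [-0.2165 0.4331; 0.2141 -0.4282]
A−BK = [0.1448 -0.2895; -0.2774 0.5547]
AᵀP(A−BK) = [0.2165 -0.4331; -0.4331 0.8662]
P' = Q + AᵀP(A−BK) = [13.2165 2.5669; 2.5669 1.8662]
tr(P') = 15.0827

-0.2165 0.4331 0.2141 -0.4282


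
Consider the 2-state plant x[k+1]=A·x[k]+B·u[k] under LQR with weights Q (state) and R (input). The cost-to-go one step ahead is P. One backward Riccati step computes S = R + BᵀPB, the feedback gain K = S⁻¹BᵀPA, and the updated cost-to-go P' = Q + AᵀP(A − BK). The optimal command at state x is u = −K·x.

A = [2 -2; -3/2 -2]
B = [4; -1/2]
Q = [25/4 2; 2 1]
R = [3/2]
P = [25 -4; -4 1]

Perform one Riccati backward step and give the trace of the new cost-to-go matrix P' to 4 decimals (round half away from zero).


10.2455

BᵀP = [102.0000 -16.5000]
S = R + BᵀPB = [3/2] + [416.2500] = [417.7500]
BᵀPA = [228.7500 -171.0000]
K = S⁻¹·BᵀPA = [0.5476 -0.4093]
A−BK = [-0.1903 -0.3627; -1.2262 -2.2047]
AᵀP(A−BK) = [0.9919 0.6355; 0.6355 2.0036]
P' = Q + AᵀP(A−BK) = [7.2419 2.6355; 2.6355 3.0036]
tr(P') = 10.2455


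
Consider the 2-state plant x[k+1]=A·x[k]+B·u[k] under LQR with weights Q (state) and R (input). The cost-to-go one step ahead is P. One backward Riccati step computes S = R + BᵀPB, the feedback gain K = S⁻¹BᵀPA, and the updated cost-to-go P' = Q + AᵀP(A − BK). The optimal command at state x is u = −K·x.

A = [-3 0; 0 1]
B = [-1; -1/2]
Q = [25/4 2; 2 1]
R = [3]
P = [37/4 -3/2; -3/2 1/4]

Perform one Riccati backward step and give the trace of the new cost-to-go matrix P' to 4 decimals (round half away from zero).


BᵀP = [-8.5000 1.3750]
S = R + BᵀPB = [3] + [7.8125] = [10.8125]
BᵀPA = [25.5000 1.3750]
K = S⁻¹·BᵀPA = [2.3584 0.1272]
A−BK = [-0.6416 0.1272; 1.1792 1.0636]
AᵀP(A−BK) = [23.1113 1.2572; 1.2572 0.0751]
P' = Q + AᵀP(A−BK) = [29.3613 3.2572; 3.2572 1.0751]
tr(P') = 30.4364

30.4364


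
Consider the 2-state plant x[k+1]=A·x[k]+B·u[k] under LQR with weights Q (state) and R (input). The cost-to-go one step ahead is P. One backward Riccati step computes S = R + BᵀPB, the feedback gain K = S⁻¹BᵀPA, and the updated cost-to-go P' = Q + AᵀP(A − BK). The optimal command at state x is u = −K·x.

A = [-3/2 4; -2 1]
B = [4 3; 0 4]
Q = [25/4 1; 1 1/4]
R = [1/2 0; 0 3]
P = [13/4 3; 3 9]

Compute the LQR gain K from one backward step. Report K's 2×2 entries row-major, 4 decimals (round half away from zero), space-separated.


-0.0239 0.8060 -0.4856 0.2493

BᵀP = [13.0000 12.0000; 21.7500 45.0000]
S = R + BᵀPB = [1/2 0; 0 3] + [52.0000 87.0000; 87.0000 245.2500] = [52.5000 87.0000; 87.0000 248.2500]
BᵀPA = [-43.5000 64.0000; -122.6250 132.0000]
K = S⁻¹·BᵀPA = [-0.0239 0.8060; -0.4856 0.2493]
A−BK = [0.0523 0.0283; -0.0576 0.0030]
AᵀP(A−BK) = [0.7284 -0.3739; -0.3739 0.5144]
P' = Q + AᵀP(A−BK) = [6.9784 0.6261; 0.6261 0.7644]
tr(P') = 7.7428


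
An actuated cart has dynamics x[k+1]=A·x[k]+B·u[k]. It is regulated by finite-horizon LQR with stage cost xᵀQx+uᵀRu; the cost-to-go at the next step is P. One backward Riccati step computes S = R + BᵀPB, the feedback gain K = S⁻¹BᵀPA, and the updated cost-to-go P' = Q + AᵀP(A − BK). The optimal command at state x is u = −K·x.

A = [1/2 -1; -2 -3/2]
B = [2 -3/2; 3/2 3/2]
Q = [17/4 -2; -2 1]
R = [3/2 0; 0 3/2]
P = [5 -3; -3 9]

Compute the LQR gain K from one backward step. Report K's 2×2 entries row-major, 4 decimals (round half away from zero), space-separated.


-0.4050 -0.6700 -0.8771 -0.2794

BᵀP = [5.5000 7.5000; -12.0000 18.0000]
S = R + BᵀPB = [3/2 0; 0 3/2] + [22.2500 3.0000; 3.0000 45.0000] = [23.7500 3.0000; 3.0000 46.5000]
BᵀPA = [-12.2500 -16.7500; -42.0000 -15.0000]
K = S⁻¹·BᵀPA = [-0.4050 -0.6700; -0.8771 -0.2794]
A−BK = [-0.0056 -0.0791; -0.0769 -0.0760]
AᵀP(A−BK) = [1.4507 0.8098; 0.8098 0.8376]
P' = Q + AᵀP(A−BK) = [5.7007 -1.1902; -1.1902 1.8376]
tr(P') = 7.5383


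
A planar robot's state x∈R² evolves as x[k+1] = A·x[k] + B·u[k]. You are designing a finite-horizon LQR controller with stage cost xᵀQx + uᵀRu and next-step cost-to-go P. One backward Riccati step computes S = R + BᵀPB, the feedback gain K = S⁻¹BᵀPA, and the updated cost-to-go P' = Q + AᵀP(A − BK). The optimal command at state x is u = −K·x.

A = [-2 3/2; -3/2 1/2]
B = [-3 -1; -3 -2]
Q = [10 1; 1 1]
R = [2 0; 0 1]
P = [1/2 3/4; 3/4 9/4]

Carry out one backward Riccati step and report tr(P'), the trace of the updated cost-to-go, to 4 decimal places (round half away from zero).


11.6989

BᵀP = [-3.7500 -9.0000; -2.0000 -5.2500]
S = R + BᵀPB = [2 0; 0 1] + [38.2500 21.7500; 21.7500 12.5000] = [40.2500 21.7500; 21.7500 13.5000]
BᵀPA = [21.0000 -10.1250; 11.8750 -5.6250]
K = S⁻¹·BᵀPA = [0.3587 -0.2040; 0.3018 -0.0880]
A−BK = [-0.6222 0.8000; 0.1796 -0.2880]
AᵀP(A−BK) = [0.4469 -0.2960; -0.2960 0.2520]
P' = Q + AᵀP(A−BK) = [10.4469 0.7040; 0.7040 1.2520]
tr(P') = 11.6989


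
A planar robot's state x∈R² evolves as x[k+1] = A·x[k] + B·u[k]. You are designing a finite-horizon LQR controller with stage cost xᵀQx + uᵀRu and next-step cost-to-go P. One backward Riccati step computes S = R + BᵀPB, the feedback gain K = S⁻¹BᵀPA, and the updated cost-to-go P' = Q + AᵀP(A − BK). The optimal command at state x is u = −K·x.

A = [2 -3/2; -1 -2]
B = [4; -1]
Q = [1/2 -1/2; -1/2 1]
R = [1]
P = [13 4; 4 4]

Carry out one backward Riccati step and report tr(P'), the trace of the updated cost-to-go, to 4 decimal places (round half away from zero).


20.8494

BᵀP = [48.0000 12.0000]
S = R + BᵀPB = [1] + [180.0000] = [181.0000]
BᵀPA = [84.0000 -96.0000]
K = S⁻¹·BᵀPA = [0.4641 -0.5304]
A−BK = [0.1436 0.6215; -0.5359 -2.5304]
AᵀP(A−BK) = [1.0166 3.5525; 3.5525 18.3329]
P' = Q + AᵀP(A−BK) = [1.5166 3.0525; 3.0525 19.3329]
tr(P') = 20.8494


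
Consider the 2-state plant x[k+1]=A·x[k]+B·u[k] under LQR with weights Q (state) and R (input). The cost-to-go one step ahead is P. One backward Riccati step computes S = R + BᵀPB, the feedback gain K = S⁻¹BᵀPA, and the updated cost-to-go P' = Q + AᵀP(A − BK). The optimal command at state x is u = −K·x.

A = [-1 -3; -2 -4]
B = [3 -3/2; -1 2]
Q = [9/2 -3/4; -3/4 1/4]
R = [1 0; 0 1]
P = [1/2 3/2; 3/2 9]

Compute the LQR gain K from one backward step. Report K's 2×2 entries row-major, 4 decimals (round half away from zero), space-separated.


BᵀP = [0.0000 -4.5000; 2.2500 15.7500]
S = R + BᵀPB = [1 0; 0 1] + [4.5000 -9.0000; -9.0000 28.1250] = [5.5000 -9.0000; -9.0000 29.1250]
BᵀPA = [9.0000 18.0000; -33.7500 -69.7500]
K = S⁻¹·BᵀPA = [-0.5257 -1.3070; -1.3212 -2.7987]
A−BK = [-1.4049 -3.2770; 0.1168 0.2904]
AᵀP(A−BK) = [2.6393 5.8058; 5.8058 12.8145]
P' = Q + AᵀP(A−BK) = [7.1393 5.0558; 5.0558 13.0645]
tr(P') = 20.2038

-0.5257 -1.3070 -1.3212 -2.7987


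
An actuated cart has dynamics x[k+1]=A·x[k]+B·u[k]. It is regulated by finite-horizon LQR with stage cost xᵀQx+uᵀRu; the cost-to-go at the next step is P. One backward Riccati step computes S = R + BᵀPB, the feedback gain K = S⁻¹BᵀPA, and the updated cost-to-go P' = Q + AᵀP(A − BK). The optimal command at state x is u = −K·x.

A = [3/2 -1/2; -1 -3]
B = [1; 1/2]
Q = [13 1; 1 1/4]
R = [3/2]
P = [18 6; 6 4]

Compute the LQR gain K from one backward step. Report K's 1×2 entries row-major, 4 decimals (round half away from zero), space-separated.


0.8868 -1.3019

BᵀP = [21.0000 8.0000]
S = R + BᵀPB = [3/2] + [25.0000] = [26.5000]
BᵀPA = [23.5000 -34.5000]
K = S⁻¹·BᵀPA = [0.8868 -1.3019]
A−BK = [0.6132 0.8019; -1.4434 -2.3491]
AᵀP(A−BK) = [5.6604 5.0943; 5.0943 13.5849]
P' = Q + AᵀP(A−BK) = [18.6604 6.0943; 6.0943 13.8349]
tr(P') = 32.4953


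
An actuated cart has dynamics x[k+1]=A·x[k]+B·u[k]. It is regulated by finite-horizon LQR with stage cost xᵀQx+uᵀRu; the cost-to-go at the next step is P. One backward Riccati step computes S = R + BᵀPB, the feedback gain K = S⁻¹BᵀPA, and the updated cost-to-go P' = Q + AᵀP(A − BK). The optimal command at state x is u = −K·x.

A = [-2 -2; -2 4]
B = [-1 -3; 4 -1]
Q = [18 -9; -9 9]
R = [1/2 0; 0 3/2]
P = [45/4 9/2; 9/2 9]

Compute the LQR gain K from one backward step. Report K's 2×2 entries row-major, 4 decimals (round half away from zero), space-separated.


BᵀP = [6.7500 31.5000; -38.2500 -22.5000]
S = R + BᵀPB = [1/2 0; 0 3/2] + [119.2500 -51.7500; -51.7500 137.2500] = [119.7500 -51.7500; -51.7500 138.7500]
BᵀPA = [-76.5000 112.5000; 121.5000 -13.5000]
K = S⁻¹·BᵀPA = [-0.3104 1.0698; 0.7599 0.3017]
A−BK = [-0.0308 -0.0250; 0.0017 0.0223]
AᵀP(A−BK) = [0.9246 0.1836; 0.1836 0.7153]
P' = Q + AᵀP(A−BK) = [18.9246 -8.8164; -8.8164 9.7153]
tr(P') = 28.6399

-0.3104 1.0698 0.7599 0.3017


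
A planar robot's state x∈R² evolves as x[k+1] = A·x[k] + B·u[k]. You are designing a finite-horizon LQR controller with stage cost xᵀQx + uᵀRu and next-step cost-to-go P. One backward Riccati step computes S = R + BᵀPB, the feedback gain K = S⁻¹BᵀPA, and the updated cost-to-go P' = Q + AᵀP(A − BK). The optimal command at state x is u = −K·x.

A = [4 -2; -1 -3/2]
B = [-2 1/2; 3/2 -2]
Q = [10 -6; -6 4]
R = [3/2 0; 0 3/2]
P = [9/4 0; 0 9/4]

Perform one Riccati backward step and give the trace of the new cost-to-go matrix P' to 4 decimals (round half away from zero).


BᵀP = [-4.5000 3.3750; 1.1250 -4.5000]
S = R + BᵀPB = [3/2 0; 0 3/2] + [14.0625 -9.0000; -9.0000 9.5625] = [15.5625 -9.0000; -9.0000 11.0625]
BᵀPA = [-21.3750 3.9375; 9.0000 4.5000]
K = S⁻¹·BᵀPA = [-1.7054 0.9221; -0.5739 1.1570]
A−BK = [0.8762 -0.7343; 0.4103 -0.5692]
AᵀP(A−BK) = [6.9626 -5.3278; -5.3278 5.2254]
P' = Q + AᵀP(A−BK) = [16.9626 -11.3278; -11.3278 9.2254]
tr(P') = 26.1880

26.1880


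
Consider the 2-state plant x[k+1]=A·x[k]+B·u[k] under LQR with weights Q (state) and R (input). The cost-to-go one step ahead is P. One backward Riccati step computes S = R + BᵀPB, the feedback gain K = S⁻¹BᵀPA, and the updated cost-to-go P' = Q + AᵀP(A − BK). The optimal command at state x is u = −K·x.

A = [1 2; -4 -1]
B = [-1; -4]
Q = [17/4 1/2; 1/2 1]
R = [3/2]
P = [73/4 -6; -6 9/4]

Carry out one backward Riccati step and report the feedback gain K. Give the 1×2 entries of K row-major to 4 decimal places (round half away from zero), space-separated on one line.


BᵀP = [5.7500 -3.0000]
S = R + BᵀPB = [3/2] + [6.2500] = [7.7500]
BᵀPA = [17.7500 14.5000]
K = S⁻¹·BᵀPA = [2.2903 1.8710]
A−BK = [3.2903 3.8710; 5.1613 6.4839]
AᵀP(A−BK) = [61.5968 66.2903; 66.2903 72.1210]
P' = Q + AᵀP(A−BK) = [65.8468 66.7903; 66.7903 73.1210]
tr(P') = 138.9677

2.2903 1.8710


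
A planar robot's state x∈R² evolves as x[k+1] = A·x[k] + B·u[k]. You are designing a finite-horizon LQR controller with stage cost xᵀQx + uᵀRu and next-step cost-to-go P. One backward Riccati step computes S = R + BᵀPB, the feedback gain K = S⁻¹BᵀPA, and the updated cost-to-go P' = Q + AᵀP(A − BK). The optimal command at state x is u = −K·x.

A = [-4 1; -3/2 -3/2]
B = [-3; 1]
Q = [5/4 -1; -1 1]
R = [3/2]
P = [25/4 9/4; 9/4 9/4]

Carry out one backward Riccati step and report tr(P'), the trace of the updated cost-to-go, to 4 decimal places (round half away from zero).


BᵀP = [-16.5000 -4.5000]
S = R + BᵀPB = [3/2] + [45.0000] = [46.5000]
BᵀPA = [72.7500 -9.7500]
K = S⁻¹·BᵀPA = [1.5645 -0.2097]
A−BK = [0.6935 0.3710; -3.0645 -1.2903]
AᵀP(A−BK) = [18.2440 5.4415; 5.4415 2.5181]
P' = Q + AᵀP(A−BK) = [19.4940 4.4415; 4.4415 3.5181]
tr(P') = 23.0121

23.0121


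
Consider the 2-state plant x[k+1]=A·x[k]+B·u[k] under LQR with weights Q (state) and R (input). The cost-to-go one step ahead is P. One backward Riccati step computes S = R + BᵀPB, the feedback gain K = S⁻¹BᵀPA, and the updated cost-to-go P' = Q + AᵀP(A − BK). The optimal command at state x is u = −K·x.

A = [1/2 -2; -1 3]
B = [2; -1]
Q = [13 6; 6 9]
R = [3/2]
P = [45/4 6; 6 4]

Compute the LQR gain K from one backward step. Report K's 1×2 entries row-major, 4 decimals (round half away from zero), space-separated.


0.0094 -0.3396

BᵀP = [16.5000 8.0000]
S = R + BᵀPB = [3/2] + [25.0000] = [26.5000]
BᵀPA = [0.2500 -9.0000]
K = S⁻¹·BᵀPA = [0.0094 -0.3396]
A−BK = [0.4811 -1.3208; -0.9906 2.6604]
AᵀP(A−BK) = [0.8101 -2.1651; -2.1651 5.9434]
P' = Q + AᵀP(A−BK) = [13.8101 3.8349; 3.8349 14.9434]
tr(P') = 28.7535


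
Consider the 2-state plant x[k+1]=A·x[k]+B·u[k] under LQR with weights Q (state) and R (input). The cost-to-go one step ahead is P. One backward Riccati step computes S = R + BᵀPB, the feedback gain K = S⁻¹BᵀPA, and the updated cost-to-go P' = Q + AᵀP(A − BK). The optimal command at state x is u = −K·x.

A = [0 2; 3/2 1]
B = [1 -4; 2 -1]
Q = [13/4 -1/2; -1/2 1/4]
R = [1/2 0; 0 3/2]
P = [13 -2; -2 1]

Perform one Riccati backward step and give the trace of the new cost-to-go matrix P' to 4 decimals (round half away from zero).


4.1657

BᵀP = [9.0000 0.0000; -50.0000 7.0000]
S = R + BᵀPB = [1/2 0; 0 3/2] + [9.0000 -36.0000; -36.0000 193.0000] = [9.5000 -36.0000; -36.0000 194.5000]
BᵀPA = [0.0000 18.0000; 10.5000 -93.0000]
K = S⁻¹·BᵀPA = [0.6851 0.2773; 0.1808 -0.4268]
A−BK = [0.0381 0.0154; 0.3106 0.0186]
AᵀP(A−BK) = [0.3517 -0.0184; -0.0184 0.3140]
P' = Q + AᵀP(A−BK) = [3.6017 -0.5184; -0.5184 0.5640]
tr(P') = 4.1657


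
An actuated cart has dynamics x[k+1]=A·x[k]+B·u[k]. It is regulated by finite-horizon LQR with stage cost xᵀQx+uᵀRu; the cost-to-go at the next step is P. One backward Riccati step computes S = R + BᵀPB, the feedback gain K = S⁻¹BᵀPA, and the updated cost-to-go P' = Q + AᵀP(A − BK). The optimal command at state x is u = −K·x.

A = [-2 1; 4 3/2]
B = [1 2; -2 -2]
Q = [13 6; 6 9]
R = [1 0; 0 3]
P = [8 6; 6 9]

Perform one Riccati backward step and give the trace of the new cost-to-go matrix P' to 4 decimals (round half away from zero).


BᵀP = [-4.0000 -12.0000; 4.0000 -6.0000]
S = R + BᵀPB = [1 0; 0 3] + [20.0000 16.0000; 16.0000 20.0000] = [21.0000 16.0000; 16.0000 23.0000]
BᵀPA = [-40.0000 -22.0000; -32.0000 -5.0000]
K = S⁻¹·BᵀPA = [-1.7974 -1.8767; -0.1410 1.0881]
A−BK = [0.0793 0.7004; 0.1233 -0.0771]
AᵀP(A−BK) = [3.5947 3.7533; 3.7533 10.4042]
P' = Q + AᵀP(A−BK) = [16.5947 9.7533; 9.7533 19.4042]
tr(P') = 35.9989

35.9989


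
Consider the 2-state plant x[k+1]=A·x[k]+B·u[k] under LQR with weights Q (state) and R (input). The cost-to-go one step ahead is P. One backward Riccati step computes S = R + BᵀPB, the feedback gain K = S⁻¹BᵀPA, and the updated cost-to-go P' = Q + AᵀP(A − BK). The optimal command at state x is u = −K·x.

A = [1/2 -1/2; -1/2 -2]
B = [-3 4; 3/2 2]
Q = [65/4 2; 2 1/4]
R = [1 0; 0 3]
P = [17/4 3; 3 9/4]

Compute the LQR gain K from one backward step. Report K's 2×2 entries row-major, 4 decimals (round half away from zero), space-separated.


-0.0938 -0.0044 -0.0070 -0.3492

BᵀP = [-8.2500 -5.6250; 23.0000 16.5000]
S = R + BᵀPB = [1 0; 0 3] + [16.3125 -44.2500; -44.2500 125.0000] = [17.3125 -44.2500; -44.2500 128.0000]
BᵀPA = [-1.3125 15.3750; 3.2500 -44.5000]
K = S⁻¹·BᵀPA = [-0.0938 -0.0044; -0.0070 -0.3492]
A−BK = [0.2468 0.8836; -0.3453 -1.2951]
AᵀP(A−BK) = [0.0248 0.0666; 0.0666 0.5918]
P' = Q + AᵀP(A−BK) = [16.2748 2.0666; 2.0666 0.8418]
tr(P') = 17.1165


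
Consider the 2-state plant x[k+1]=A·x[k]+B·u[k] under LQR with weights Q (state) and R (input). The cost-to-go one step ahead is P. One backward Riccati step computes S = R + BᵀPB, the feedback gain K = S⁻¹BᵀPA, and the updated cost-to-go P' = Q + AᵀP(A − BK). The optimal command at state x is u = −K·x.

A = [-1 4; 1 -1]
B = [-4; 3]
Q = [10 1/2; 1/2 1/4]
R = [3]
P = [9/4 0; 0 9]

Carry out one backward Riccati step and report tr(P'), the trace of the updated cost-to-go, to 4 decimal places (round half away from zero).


22.6250

BᵀP = [-9.0000 27.0000]
S = R + BᵀPB = [3] + [117.0000] = [120.0000]
BᵀPA = [36.0000 -63.0000]
K = S⁻¹·BᵀPA = [0.3000 -0.5250]
A−BK = [0.2000 1.9000; 0.1000 0.5750]
AᵀP(A−BK) = [0.4500 0.9000; 0.9000 11.9250]
P' = Q + AᵀP(A−BK) = [10.4500 1.4000; 1.4000 12.1750]
tr(P') = 22.6250


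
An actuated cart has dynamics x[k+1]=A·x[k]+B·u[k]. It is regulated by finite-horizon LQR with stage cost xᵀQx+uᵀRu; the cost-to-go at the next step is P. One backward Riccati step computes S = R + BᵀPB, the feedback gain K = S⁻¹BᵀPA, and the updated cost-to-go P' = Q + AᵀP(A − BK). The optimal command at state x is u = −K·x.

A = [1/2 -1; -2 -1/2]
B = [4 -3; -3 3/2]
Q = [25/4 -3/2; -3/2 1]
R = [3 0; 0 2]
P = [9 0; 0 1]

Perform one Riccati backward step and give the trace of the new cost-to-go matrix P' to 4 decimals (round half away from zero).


10.8139

BᵀP = [36.0000 -3.0000; -27.0000 1.5000]
S = R + BᵀPB = [3 0; 0 2] + [153.0000 -112.5000; -112.5000 83.2500] = [156.0000 -112.5000; -112.5000 85.2500]
BᵀPA = [24.0000 -34.5000; -16.5000 26.2500]
K = S⁻¹·BᵀPA = [0.2952 0.0187; 0.1960 0.3326]
A−BK = [-0.0928 -0.0770; -1.4084 -0.9428]
AᵀP(A−BK) = [2.3994 1.5391; 1.5391 1.1645]
P' = Q + AᵀP(A−BK) = [8.6494 0.0391; 0.0391 2.1645]
tr(P') = 10.8139


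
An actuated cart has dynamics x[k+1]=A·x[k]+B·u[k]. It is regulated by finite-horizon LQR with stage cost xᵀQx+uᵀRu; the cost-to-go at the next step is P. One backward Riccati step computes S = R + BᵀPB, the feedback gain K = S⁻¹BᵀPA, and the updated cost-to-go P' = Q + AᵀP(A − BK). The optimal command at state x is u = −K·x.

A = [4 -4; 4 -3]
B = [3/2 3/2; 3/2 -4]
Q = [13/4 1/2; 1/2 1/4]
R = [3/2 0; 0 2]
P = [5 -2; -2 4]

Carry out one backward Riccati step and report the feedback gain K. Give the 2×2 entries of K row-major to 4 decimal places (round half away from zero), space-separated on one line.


BᵀP = [4.5000 3.0000; 15.5000 -19.0000]
S = R + BᵀPB = [3/2 0; 0 2] + [11.2500 -5.2500; -5.2500 99.2500] = [12.7500 -5.2500; -5.2500 101.2500]
BᵀPA = [30.0000 -27.0000; -14.0000 -5.0000]
K = S⁻¹·BᵀPA = [2.3461 -2.1846; -0.0166 -0.1627]
A−BK = [0.5058 -0.4791; 0.4144 -0.3737]
AᵀP(A−BK) = [9.3844 -8.7385; -8.7385 8.2018]
P' = Q + AᵀP(A−BK) = [12.6344 -8.2385; -8.2385 8.4518]
tr(P') = 21.0862

2.3461 -2.1846 -0.0166 -0.1627


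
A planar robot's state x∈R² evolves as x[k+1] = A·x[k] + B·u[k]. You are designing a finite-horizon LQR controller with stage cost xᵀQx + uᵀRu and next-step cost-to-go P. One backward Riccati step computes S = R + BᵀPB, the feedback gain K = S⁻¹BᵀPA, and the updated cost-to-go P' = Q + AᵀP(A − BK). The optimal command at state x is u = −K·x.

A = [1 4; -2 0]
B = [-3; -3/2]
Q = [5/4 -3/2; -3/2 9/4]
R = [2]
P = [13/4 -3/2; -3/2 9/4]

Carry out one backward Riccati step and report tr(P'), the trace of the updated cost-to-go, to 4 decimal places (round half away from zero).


30.1308

BᵀP = [-7.5000 1.1250]
S = R + BᵀPB = [2] + [20.8125] = [22.8125]
BᵀPA = [-9.7500 -30.0000]
K = S⁻¹·BᵀPA = [-0.4274 -1.3151]
A−BK = [-0.2822 0.0548; -2.6411 -1.9726]
AᵀP(A−BK) = [14.0829 12.1781; 12.1781 12.5479]
P' = Q + AᵀP(A−BK) = [15.3329 10.6781; 10.6781 14.7979]
tr(P') = 30.1308


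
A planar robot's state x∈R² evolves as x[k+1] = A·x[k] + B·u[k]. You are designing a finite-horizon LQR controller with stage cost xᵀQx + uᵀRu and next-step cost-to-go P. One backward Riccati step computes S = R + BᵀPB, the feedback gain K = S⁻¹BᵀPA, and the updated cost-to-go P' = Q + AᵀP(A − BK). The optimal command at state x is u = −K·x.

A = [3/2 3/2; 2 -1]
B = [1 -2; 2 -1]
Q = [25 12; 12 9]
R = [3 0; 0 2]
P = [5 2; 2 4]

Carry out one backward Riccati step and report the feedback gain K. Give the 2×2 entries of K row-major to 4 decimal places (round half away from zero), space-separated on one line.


0.6151 -0.5296 -0.4934 -0.7303

BᵀP = [9.0000 10.0000; -12.0000 -8.0000]
S = R + BᵀPB = [3 0; 0 2] + [29.0000 -28.0000; -28.0000 32.0000] = [32.0000 -28.0000; -28.0000 34.0000]
BᵀPA = [33.5000 3.5000; -34.0000 -10.0000]
K = S⁻¹·BᵀPA = [0.6151 -0.5296; -0.4934 -0.7303]
A−BK = [-0.1020 0.5691; 0.2763 -0.6711]
AᵀP(A−BK) = [1.8668 -0.8372; -0.8372 3.8010]
P' = Q + AᵀP(A−BK) = [26.8668 11.1628; 11.1628 12.8010]
tr(P') = 39.6678


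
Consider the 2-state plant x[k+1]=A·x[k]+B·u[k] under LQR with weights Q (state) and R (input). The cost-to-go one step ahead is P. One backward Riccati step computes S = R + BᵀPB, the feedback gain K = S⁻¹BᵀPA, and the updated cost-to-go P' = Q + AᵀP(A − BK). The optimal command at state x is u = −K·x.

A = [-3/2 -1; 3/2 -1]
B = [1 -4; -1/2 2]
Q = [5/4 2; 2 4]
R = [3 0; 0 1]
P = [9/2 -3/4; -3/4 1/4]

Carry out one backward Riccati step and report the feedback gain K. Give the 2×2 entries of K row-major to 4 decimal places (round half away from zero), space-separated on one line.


BᵀP = [4.8750 -0.8750; -19.5000 3.5000]
S = R + BᵀPB = [3 0; 0 1] + [5.3125 -21.2500; -21.2500 85.0000] = [8.3125 -21.2500; -21.2500 86.0000]
BᵀPA = [-8.6250 -4.0000; 34.5000 16.0000]
K = S⁻¹·BᵀPA = [-0.0328 -0.0152; 0.3931 0.1823]
A−BK = [0.1050 -0.2556; 0.6975 -1.3722]
AᵀP(A−BK) = [0.2191 -0.0451; -0.0451 0.2725]
P' = Q + AᵀP(A−BK) = [1.4691 1.9549; 1.9549 4.2725]
tr(P') = 5.7416

-0.0328 -0.0152 0.3931 0.1823


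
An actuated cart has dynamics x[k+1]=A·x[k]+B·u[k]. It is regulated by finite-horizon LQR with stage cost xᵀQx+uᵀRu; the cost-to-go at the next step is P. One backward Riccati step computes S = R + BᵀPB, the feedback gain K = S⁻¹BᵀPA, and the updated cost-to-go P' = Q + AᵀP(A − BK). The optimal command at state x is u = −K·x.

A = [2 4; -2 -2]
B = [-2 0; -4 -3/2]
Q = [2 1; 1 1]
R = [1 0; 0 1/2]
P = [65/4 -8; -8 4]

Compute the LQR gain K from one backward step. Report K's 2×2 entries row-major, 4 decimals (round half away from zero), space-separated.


-0.5000 -1.0000 3.7895 6.3158

BᵀP = [-0.5000 0.0000; 12.0000 -6.0000]
S = R + BᵀPB = [1 0; 0 1/2] + [1.0000 0.0000; 0.0000 9.0000] = [2.0000 0.0000; 0.0000 9.5000]
BᵀPA = [-1.0000 -2.0000; 36.0000 60.0000]
K = S⁻¹·BᵀPA = [-0.5000 -1.0000; 3.7895 6.3158]
A−BK = [1.0000 2.0000; 1.6842 3.4737]
AᵀP(A−BK) = [8.0789 13.6316; 13.6316 23.0526]
P' = Q + AᵀP(A−BK) = [10.0789 14.6316; 14.6316 24.0526]
tr(P') = 34.1316


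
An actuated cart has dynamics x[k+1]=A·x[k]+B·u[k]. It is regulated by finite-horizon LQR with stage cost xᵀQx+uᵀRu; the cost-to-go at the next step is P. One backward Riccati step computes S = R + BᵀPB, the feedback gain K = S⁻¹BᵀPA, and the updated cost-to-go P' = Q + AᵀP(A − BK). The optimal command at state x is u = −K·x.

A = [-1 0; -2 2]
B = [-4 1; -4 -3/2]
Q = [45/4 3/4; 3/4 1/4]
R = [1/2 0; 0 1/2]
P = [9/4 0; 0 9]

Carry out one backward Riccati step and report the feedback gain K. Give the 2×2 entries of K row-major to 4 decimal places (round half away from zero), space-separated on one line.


0.3523 -0.2074 0.3867 -0.7682

BᵀP = [-9.0000 -36.0000; 2.2500 -13.5000]
S = R + BᵀPB = [1/2 0; 0 1/2] + [180.0000 45.0000; 45.0000 22.5000] = [180.5000 45.0000; 45.0000 23.0000]
BᵀPA = [81.0000 -72.0000; 24.7500 -27.0000]
K = S⁻¹·BᵀPA = [0.3523 -0.2074; 0.3867 -0.7682]
A−BK = [0.0226 -0.0614; -0.0106 0.0182]
AᵀP(A−BK) = [0.1390 -0.1899; -0.1899 0.3280]
P' = Q + AᵀP(A−BK) = [11.3890 0.5601; 0.5601 0.5780]
tr(P') = 11.9670


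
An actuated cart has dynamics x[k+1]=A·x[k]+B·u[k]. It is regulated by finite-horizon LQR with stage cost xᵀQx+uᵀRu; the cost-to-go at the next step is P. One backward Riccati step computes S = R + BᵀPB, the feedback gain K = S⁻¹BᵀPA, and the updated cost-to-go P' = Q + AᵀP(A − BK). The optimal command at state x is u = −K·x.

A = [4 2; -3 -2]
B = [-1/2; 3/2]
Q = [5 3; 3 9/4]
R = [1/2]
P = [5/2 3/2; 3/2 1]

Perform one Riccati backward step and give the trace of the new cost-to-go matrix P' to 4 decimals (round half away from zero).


19.3056

BᵀP = [1.0000 0.7500]
S = R + BᵀPB = [1/2] + [0.6250] = [1.1250]
BᵀPA = [1.7500 0.5000]
K = S⁻¹·BᵀPA = [1.5556 0.4444]
A−BK = [4.7778 2.2222; -5.3333 -2.6667]
AᵀP(A−BK) = [10.2778 4.2222; 4.2222 1.7778]
P' = Q + AᵀP(A−BK) = [15.2778 7.2222; 7.2222 4.0278]
tr(P') = 19.3056


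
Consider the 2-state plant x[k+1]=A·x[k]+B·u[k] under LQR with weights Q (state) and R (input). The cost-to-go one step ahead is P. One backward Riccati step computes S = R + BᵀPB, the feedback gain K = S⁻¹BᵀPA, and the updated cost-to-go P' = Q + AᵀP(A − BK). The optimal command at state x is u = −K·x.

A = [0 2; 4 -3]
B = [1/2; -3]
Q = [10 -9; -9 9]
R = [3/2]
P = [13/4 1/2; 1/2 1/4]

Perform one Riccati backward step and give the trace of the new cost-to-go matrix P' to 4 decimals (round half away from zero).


29.9439

BᵀP = [0.1250 -0.5000]
S = R + BᵀPB = [3/2] + [1.5625] = [3.0625]
BᵀPA = [-2.0000 1.7500]
K = S⁻¹·BᵀPA = [-0.6531 0.5714]
A−BK = [0.3265 1.7143; 2.0408 -1.2857]
AᵀP(A−BK) = [2.6939 2.1429; 2.1429 8.2500]
P' = Q + AᵀP(A−BK) = [12.6939 -6.8571; -6.8571 17.2500]
tr(P') = 29.9439


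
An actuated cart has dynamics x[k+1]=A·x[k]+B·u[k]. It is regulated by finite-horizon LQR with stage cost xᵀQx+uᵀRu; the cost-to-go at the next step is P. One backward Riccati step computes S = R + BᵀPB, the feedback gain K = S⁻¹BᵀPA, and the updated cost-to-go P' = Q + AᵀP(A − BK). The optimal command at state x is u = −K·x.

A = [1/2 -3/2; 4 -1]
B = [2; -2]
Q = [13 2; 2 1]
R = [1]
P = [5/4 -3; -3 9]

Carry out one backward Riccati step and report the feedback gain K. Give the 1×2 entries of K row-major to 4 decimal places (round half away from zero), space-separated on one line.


BᵀP = [8.5000 -24.0000]
S = R + BᵀPB = [1] + [65.0000] = [66.0000]
BᵀPA = [-91.7500 11.2500]
K = S⁻¹·BᵀPA = [-1.3902 0.1705]
A−BK = [3.2803 -1.8409; 1.2197 -0.6591]
AᵀP(A−BK) = [4.7661 -1.7983; -1.7983 0.8949]
P' = Q + AᵀP(A−BK) = [17.7661 0.2017; 0.2017 1.8949]
tr(P') = 19.6610

-1.3902 0.1705


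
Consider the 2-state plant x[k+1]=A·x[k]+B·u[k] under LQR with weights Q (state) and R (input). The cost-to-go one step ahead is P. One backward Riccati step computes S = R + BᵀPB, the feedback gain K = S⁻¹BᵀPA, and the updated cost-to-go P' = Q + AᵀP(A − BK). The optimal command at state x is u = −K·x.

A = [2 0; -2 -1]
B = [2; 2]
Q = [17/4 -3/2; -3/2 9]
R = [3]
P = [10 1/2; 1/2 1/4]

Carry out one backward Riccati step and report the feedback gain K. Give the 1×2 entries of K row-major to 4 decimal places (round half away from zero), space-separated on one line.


0.8125 -0.0313

BᵀP = [21.0000 1.5000]
S = R + BᵀPB = [3] + [45.0000] = [48.0000]
BᵀPA = [39.0000 -1.5000]
K = S⁻¹·BᵀPA = [0.8125 -0.0313]
A−BK = [0.3750 0.0625; -3.6250 -0.9375]
AᵀP(A−BK) = [5.3125 0.7188; 0.7188 0.2031]
P' = Q + AᵀP(A−BK) = [9.5625 -0.7813; -0.7813 9.2031]
tr(P') = 18.7656


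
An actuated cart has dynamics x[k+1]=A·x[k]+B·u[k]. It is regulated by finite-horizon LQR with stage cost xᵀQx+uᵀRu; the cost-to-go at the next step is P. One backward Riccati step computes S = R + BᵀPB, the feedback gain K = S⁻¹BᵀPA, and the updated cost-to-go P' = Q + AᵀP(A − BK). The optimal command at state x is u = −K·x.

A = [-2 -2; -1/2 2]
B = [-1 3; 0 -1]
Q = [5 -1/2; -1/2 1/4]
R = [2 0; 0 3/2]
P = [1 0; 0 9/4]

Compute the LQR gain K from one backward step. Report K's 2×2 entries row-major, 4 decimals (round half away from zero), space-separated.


BᵀP = [-1.0000 0.0000; 3.0000 -2.2500]
S = R + BᵀPB = [2 0; 0 3/2] + [1.0000 -3.0000; -3.0000 11.2500] = [3.0000 -3.0000; -3.0000 12.7500]
BᵀPA = [2.0000 2.0000; -4.8750 -10.5000]
K = S⁻¹·BᵀPA = [0.3718 -0.2051; -0.2949 -0.8718]
A−BK = [-0.7436 0.4103; -0.7949 1.1282]
AᵀP(A−BK) = [2.3814 -2.0897; -2.0897 4.2564]
P' = Q + AᵀP(A−BK) = [7.3814 -2.5897; -2.5897 4.5064]
tr(P') = 11.8878

0.3718 -0.2051 -0.2949 -0.8718


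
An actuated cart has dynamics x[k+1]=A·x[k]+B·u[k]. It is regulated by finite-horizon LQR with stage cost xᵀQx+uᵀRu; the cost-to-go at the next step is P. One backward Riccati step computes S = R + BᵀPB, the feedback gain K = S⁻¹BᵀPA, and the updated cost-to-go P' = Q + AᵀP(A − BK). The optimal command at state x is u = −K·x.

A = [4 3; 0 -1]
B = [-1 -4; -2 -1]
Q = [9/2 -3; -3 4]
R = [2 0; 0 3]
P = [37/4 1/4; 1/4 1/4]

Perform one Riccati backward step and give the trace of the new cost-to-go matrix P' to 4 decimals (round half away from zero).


BᵀP = [-9.7500 -0.7500; -37.2500 -1.2500]
S = R + BᵀPB = [2 0; 0 3] + [11.2500 39.7500; 39.7500 150.2500] = [13.2500 39.7500; 39.7500 153.2500]
BᵀPA = [-39.0000 -28.5000; -149.0000 -110.5000]
K = S⁻¹·BᵀPA = [-0.1199 0.0549; -0.9412 -0.7353]
A−BK = [0.1154 0.1138; -1.1809 -1.6254]
AᵀP(A−BK) = [3.0899 2.5838; 2.5838 2.3158]
P' = Q + AᵀP(A−BK) = [7.5899 -0.4162; -0.4162 6.3158]
tr(P') = 13.9057

13.9057


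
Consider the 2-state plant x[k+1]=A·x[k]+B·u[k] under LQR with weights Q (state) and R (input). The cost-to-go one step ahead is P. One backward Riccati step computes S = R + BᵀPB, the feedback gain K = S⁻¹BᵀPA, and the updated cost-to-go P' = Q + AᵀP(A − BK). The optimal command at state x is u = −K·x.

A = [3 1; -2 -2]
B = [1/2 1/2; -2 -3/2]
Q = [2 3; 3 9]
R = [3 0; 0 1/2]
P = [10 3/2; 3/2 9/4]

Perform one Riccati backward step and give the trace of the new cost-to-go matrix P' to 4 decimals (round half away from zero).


61.6957

BᵀP = [2.0000 -3.7500; 2.7500 -2.6250]
S = R + BᵀPB = [3 0; 0 1/2] + [8.5000 6.6250; 6.6250 5.3125] = [11.5000 6.6250; 6.6250 5.8125]
BᵀPA = [13.5000 9.5000; 13.5000 8.0000]
K = S⁻¹·BᵀPA = [-0.4779 0.0967; 2.8673 1.2662]
A−BK = [1.8053 0.3186; 1.3451 0.0926]
AᵀP(A−BK) = [48.7434 8.6018; 8.6018 1.9523]
P' = Q + AᵀP(A−BK) = [50.7434 11.6018; 11.6018 10.9523]
tr(P') = 61.6957


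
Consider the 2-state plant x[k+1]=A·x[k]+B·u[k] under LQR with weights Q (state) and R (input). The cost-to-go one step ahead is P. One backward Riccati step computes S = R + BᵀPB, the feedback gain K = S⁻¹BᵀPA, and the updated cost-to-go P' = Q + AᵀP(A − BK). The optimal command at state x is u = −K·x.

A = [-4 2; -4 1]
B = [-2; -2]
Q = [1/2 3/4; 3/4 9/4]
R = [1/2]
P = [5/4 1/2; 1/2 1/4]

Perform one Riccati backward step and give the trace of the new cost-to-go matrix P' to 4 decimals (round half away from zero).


5.0238

BᵀP = [-3.5000 -1.5000]
S = R + BᵀPB = [1/2] + [10.0000] = [10.5000]
BᵀPA = [20.0000 -8.5000]
K = S⁻¹·BᵀPA = [1.9048 -0.8095]
A−BK = [-0.1905 0.3810; -0.1905 -0.6190]
AᵀP(A−BK) = [1.9048 -0.8095; -0.8095 0.3690]
P' = Q + AᵀP(A−BK) = [2.4048 -0.0595; -0.0595 2.6190]
tr(P') = 5.0238


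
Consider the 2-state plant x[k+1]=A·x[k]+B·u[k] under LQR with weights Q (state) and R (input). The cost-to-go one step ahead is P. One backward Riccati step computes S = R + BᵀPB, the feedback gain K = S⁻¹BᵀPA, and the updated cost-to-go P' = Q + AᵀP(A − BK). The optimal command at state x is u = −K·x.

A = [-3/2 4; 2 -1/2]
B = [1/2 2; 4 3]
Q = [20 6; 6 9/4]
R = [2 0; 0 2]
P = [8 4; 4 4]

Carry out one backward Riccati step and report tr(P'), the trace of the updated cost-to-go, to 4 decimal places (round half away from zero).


39.1924

BᵀP = [20.0000 18.0000; 28.0000 20.0000]
S = R + BᵀPB = [2 0; 0 2] + [82.0000 94.0000; 94.0000 116.0000] = [84.0000 94.0000; 94.0000 118.0000]
BᵀPA = [6.0000 71.0000; -2.0000 102.0000]
K = S⁻¹·BᵀPA = [0.8327 -1.1245; -0.6803 1.7602]
A−BK = [-0.5558 1.0418; 0.7100 -1.2825]
AᵀP(A−BK) = [3.6431 -6.7323; -6.7323 13.2993]
P' = Q + AᵀP(A−BK) = [23.6431 -0.7323; -0.7323 15.5493]
tr(P') = 39.1924


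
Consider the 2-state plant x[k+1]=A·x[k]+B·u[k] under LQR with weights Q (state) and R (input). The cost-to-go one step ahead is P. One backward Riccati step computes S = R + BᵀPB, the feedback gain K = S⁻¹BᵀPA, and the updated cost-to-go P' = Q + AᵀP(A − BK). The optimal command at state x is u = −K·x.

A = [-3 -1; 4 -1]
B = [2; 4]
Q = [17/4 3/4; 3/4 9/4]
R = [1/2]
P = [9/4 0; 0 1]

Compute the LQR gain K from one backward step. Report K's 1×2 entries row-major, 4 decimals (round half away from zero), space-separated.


0.0980 -0.3333

BᵀP = [4.5000 4.0000]
S = R + BᵀPB = [1/2] + [25.0000] = [25.5000]
BᵀPA = [2.5000 -8.5000]
K = S⁻¹·BᵀPA = [0.0980 -0.3333]
A−BK = [-3.1961 -0.3333; 3.6078 0.3333]
AᵀP(A−BK) = [36.0049 3.5833; 3.5833 0.4167]
P' = Q + AᵀP(A−BK) = [40.2549 4.3333; 4.3333 2.6667]
tr(P') = 42.9216


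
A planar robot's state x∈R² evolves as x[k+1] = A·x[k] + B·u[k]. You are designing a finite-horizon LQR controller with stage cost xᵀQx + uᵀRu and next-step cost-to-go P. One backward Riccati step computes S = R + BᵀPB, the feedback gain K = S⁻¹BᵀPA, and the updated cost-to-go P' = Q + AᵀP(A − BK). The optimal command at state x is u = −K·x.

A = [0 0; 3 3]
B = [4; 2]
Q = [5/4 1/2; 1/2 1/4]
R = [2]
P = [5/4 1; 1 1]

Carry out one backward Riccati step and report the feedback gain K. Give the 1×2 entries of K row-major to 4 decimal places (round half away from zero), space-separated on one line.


BᵀP = [7.0000 6.0000]
S = R + BᵀPB = [2] + [40.0000] = [42.0000]
BᵀPA = [18.0000 18.0000]
K = S⁻¹·BᵀPA = [0.4286 0.4286]
A−BK = [-1.7143 -1.7143; 2.1429 2.1429]
AᵀP(A−BK) = [1.2857 1.2857; 1.2857 1.2857]
P' = Q + AᵀP(A−BK) = [2.5357 1.7857; 1.7857 1.5357]
tr(P') = 4.0714

0.4286 0.4286
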